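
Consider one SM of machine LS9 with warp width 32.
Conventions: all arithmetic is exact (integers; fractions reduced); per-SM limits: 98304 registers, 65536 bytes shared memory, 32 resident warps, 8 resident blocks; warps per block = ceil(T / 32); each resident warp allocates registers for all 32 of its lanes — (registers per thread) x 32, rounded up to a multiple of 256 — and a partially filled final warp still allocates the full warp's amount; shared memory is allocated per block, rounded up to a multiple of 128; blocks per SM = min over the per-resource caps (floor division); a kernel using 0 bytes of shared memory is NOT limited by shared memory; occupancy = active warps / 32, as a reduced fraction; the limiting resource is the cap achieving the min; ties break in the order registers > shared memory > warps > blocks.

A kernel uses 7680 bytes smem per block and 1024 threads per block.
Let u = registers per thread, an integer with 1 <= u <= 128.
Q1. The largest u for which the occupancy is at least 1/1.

Answer: u = 96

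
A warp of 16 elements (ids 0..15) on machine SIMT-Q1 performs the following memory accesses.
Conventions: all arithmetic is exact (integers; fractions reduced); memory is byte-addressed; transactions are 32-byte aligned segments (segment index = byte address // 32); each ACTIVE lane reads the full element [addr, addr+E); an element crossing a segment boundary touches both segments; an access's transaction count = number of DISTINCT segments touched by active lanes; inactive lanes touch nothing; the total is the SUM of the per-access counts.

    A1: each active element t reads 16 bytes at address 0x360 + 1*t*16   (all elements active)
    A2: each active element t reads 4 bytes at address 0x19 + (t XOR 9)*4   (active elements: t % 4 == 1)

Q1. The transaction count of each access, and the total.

A1: 8 transactions
A2: 3 transactions

Answer: 8,3; total 11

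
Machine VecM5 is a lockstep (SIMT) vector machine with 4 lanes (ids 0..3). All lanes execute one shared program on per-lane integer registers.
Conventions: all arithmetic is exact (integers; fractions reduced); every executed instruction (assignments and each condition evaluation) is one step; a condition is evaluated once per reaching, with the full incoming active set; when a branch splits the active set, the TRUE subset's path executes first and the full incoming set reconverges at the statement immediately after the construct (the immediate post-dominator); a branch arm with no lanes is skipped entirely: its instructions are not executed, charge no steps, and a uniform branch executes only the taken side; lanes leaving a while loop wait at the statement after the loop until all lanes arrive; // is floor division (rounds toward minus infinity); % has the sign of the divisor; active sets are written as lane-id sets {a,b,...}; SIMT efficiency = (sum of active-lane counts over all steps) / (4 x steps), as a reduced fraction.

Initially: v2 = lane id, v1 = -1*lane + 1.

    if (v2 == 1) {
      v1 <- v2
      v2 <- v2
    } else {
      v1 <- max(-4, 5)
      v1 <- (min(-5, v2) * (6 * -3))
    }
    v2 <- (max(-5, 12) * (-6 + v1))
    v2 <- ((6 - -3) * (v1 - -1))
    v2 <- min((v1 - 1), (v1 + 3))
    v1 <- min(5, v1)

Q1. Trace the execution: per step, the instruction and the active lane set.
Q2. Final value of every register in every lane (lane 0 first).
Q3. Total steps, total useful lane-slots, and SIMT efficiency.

step 0: eval (v2 == 1)               {0,1,2,3}
step 1: v1 <- v2                     {1}
step 2: v2 <- v2                     {1}
step 3: v1 <- max(-4, 5)             {0,2,3}
step 4: v1 <- (min(-5, v2) * (6 * -3)) {0,2,3}
step 5: v2 <- (max(-5, 12) * (-6 + v1)) {0,1,2,3}
step 6: v2 <- ((6 - -3) * (v1 - -1)) {0,1,2,3}
step 7: v2 <- min((v1 - 1), (v1 + 3)) {0,1,2,3}
step 8: v1 <- min(5, v1)             {0,1,2,3}

Answer: 9 steps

v2: 89,0,89,89
v1: 5,1,5,5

steps = 9; useful = 28; efficiency = 28/36 = 7/9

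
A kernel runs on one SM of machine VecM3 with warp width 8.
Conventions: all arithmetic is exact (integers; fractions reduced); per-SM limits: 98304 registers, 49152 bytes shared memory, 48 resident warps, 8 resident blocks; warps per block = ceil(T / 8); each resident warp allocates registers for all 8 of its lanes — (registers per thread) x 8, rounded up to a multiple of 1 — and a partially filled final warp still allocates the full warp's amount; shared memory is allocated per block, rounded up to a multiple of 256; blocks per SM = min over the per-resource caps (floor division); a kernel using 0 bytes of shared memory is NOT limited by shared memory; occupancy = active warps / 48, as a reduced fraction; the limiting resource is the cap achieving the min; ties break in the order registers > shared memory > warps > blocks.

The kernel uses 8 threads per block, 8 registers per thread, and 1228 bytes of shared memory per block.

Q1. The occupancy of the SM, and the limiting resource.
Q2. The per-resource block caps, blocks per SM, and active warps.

Answer: occupancy 1/6, limited by blocks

registers: 1536 blocks
shared memory: 38 blocks
warps: 48 blocks
blocks: 8 blocks

Answer: 8 blocks, 8 active warps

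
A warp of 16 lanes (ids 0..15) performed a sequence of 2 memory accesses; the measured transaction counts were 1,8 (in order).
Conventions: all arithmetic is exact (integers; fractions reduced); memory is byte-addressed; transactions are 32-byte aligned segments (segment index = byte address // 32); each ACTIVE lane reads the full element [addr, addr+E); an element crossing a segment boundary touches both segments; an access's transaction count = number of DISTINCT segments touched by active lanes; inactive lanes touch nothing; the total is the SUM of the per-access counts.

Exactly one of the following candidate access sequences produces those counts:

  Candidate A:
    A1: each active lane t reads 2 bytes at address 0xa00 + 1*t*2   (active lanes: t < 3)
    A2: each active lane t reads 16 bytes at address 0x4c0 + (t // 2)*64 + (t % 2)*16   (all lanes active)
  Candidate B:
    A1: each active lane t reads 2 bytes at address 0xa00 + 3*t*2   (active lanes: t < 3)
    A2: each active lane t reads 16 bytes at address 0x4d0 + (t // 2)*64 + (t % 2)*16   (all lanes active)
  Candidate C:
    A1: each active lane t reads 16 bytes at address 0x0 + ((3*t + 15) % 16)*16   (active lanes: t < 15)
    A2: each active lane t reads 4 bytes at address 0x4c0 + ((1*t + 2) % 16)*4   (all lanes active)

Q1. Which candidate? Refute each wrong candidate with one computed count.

B: A2 gives 16 transactions, not 8
C: A1 gives 8 transactions, not 1
A: all counts match (1,8)

Answer: A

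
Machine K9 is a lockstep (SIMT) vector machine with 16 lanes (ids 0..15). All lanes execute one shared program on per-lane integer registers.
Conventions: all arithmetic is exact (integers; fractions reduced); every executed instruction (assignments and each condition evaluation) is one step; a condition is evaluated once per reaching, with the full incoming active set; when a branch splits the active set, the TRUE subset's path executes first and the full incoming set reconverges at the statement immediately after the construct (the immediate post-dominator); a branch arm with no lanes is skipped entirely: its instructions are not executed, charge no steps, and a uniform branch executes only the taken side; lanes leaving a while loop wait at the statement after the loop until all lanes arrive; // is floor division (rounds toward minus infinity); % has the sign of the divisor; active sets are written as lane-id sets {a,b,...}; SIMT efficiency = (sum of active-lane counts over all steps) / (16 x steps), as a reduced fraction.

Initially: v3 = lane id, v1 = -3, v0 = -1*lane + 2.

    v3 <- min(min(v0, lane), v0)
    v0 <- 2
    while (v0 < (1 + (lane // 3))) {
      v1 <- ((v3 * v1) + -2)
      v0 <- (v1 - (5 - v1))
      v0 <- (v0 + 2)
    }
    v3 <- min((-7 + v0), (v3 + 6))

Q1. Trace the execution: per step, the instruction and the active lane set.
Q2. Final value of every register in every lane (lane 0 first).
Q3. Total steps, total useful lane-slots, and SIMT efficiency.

step 0: v3 <- min(min(v0, lane), v0) {0,1,2,3,4,5,6,7,8,9,10,11,12,13,14,15}
step 1: v0 <- 2                      {0,1,2,3,4,5,6,7,8,9,10,11,12,13,14,15}
step 2: eval (v0 < (1 + (lane // 3))) {0,1,2,3,4,5,6,7,8,9,10,11,12,13,14,15}
step 3: v1 <- ((v3 * v1) + -2)       {6,7,8,9,10,11,12,13,14,15}
step 4: v0 <- (v1 - (5 - v1))        {6,7,8,9,10,11,12,13,14,15}
step 5: v0 <- (v0 + 2)               {6,7,8,9,10,11,12,13,14,15}
step 6: eval (v0 < (1 + (lane // 3))) {6,7,8,9,10,11,12,13,14,15}
step 7: v3 <- min((-7 + v0), (v3 + 6)) {0,1,2,3,4,5,6,7,8,9,10,11,12,13,14,15}

Answer: 8 steps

v3: -5,-5,-5,-5,-5,-5,2,1,0,-1,-2,-3,-4,-5,-6,-7
v1: -3,-3,-3,-3,-3,-3,10,13,16,19,22,25,28,31,34,37
v0: 2,2,2,2,2,2,17,23,29,35,41,47,53,59,65,71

steps = 8; useful = 104; efficiency = 104/128 = 13/16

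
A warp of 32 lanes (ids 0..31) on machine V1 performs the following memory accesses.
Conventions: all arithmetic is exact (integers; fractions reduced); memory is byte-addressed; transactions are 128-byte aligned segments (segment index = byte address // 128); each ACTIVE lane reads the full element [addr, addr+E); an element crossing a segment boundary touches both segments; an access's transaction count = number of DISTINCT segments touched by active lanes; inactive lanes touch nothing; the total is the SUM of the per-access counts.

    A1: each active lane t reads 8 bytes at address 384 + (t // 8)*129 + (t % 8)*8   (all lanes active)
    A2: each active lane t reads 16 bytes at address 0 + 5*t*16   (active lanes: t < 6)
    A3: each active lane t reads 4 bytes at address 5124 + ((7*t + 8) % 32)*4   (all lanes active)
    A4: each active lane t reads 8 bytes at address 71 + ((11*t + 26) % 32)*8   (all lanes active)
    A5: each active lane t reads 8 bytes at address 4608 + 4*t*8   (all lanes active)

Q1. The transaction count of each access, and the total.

A1: 4 transactions
A2: 4 transactions
A3: 2 transactions
A4: 3 transactions
A5: 8 transactions

Answer: 4,4,2,3,8; total 21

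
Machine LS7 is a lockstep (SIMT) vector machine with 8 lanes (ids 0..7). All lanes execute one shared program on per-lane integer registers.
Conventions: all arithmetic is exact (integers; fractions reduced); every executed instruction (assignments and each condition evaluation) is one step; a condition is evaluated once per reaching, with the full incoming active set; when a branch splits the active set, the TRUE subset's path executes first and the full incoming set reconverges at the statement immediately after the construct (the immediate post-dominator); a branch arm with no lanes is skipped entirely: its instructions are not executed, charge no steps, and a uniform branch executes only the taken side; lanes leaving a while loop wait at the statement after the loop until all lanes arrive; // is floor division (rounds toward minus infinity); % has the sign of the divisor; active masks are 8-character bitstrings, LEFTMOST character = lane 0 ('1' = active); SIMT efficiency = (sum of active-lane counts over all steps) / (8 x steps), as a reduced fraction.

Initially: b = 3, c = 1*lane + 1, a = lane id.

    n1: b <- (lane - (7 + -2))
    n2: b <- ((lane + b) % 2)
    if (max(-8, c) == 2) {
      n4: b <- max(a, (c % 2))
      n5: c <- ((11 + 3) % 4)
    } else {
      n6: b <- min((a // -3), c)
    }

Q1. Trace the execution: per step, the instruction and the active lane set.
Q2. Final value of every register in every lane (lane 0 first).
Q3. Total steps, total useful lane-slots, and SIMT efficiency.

step 0: b <- (lane - (7 + -2))       11111111
step 1: b <- ((lane + b) % 2)        11111111
step 2: eval (max(-8, c) == 2)       11111111
step 3: b <- max(a, (c % 2))         01000000
step 4: c <- ((11 + 3) % 4)          01000000
step 5: b <- min((a // -3), c)       10111111

Answer: 6 steps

b: 0,1,-1,-1,-2,-2,-2,-3
c: 1,2,3,4,5,6,7,8
a: 0,1,2,3,4,5,6,7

steps = 6; useful = 33; efficiency = 33/48 = 11/16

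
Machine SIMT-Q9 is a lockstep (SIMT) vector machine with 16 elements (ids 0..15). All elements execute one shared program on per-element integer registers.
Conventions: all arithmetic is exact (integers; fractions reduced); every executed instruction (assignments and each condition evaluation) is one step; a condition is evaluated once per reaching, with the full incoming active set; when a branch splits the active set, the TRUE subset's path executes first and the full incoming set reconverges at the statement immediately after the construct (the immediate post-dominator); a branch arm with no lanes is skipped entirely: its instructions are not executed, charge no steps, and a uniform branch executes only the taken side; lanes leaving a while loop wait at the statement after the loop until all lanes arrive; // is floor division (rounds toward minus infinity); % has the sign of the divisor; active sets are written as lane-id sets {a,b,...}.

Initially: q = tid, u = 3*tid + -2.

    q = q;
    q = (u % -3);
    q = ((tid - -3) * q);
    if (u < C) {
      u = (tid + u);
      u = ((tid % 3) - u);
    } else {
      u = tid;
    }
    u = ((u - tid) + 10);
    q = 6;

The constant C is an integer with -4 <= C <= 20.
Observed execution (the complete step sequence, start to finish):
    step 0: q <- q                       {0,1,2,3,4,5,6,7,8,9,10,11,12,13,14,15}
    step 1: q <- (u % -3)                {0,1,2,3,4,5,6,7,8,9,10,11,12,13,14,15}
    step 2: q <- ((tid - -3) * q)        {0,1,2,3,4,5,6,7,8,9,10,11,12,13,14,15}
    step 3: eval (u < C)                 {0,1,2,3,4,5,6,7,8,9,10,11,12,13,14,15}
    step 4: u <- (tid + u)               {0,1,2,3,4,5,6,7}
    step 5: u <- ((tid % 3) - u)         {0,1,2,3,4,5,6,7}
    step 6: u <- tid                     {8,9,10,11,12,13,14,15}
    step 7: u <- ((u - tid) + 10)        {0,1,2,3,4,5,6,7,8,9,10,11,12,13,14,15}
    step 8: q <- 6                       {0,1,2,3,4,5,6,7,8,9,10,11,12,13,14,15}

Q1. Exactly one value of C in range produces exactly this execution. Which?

Answer: C = 20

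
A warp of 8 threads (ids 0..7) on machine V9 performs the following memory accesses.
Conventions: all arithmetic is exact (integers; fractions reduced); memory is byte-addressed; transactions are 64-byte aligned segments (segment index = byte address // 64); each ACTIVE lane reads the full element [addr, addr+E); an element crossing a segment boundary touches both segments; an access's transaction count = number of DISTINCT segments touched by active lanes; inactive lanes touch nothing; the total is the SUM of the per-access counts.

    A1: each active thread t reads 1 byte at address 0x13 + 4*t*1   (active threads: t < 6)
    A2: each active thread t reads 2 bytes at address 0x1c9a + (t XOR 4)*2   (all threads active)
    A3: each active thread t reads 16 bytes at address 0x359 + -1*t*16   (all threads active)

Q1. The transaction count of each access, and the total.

A1: 1 transaction
A2: 1 transaction
A3: 3 transactions

Answer: 1,1,3; total 5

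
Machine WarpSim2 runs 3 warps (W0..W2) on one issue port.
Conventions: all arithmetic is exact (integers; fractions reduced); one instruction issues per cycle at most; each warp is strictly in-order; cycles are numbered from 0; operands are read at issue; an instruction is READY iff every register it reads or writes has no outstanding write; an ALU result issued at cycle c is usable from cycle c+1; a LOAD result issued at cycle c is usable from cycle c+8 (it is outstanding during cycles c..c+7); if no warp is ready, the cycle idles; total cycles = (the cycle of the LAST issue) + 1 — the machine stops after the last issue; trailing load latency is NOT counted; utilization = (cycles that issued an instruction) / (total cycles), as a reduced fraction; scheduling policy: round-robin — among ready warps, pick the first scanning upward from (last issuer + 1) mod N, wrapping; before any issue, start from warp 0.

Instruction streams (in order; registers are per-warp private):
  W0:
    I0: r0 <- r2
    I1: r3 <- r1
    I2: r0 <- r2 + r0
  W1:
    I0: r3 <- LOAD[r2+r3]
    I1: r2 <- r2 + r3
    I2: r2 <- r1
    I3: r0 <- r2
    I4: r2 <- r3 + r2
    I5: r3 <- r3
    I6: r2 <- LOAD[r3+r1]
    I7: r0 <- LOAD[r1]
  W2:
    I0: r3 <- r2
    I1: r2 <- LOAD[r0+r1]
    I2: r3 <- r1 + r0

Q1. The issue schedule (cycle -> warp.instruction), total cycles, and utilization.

cycle 0: W0.I0
cycle 1: W1.I0
cycle 2: W2.I0
cycle 3: W0.I1
cycle 4: W2.I1
cycle 5: W0.I2
cycle 6: W2.I2
cycle 7: idle
cycle 8: idle
cycle 9: W1.I1
cycle 10: W1.I2
cycle 11: W1.I3
cycle 12: W1.I4
cycle 13: W1.I5
cycle 14: W1.I6
cycle 15: W1.I7

Answer: 16 cycles, utilization 7/8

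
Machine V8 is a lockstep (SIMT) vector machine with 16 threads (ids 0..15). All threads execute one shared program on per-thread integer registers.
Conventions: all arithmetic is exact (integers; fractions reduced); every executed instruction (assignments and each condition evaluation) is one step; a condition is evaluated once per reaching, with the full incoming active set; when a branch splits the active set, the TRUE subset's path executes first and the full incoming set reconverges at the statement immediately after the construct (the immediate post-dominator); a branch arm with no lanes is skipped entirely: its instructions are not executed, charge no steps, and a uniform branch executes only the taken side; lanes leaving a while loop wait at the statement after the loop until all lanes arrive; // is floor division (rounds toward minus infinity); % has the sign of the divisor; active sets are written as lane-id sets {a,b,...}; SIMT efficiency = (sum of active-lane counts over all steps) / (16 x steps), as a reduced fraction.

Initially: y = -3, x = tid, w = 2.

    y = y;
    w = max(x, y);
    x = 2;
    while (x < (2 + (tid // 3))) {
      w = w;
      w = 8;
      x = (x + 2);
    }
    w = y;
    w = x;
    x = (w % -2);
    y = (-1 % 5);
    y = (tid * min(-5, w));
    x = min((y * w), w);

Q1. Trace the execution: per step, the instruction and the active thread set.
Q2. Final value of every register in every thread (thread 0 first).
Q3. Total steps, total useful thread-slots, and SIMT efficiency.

step 0: y <- y                       {0,1,2,3,4,5,6,7,8,9,10,11,12,13,14,15}
step 1: w <- max(x, y)               {0,1,2,3,4,5,6,7,8,9,10,11,12,13,14,15}
step 2: x <- 2                       {0,1,2,3,4,5,6,7,8,9,10,11,12,13,14,15}
step 3: eval (x < (2 + (tid // 3)))  {0,1,2,3,4,5,6,7,8,9,10,11,12,13,14,15}
step 4: w <- w                       {3,4,5,6,7,8,9,10,11,12,13,14,15}
step 5: w <- 8                       {3,4,5,6,7,8,9,10,11,12,13,14,15}
step 6: x <- (x + 2)                 {3,4,5,6,7,8,9,10,11,12,13,14,15}
step 7: eval (x < (2 + (tid // 3)))  {3,4,5,6,7,8,9,10,11,12,13,14,15}
step 8: w <- w                       {9,10,11,12,13,14,15}
step 9: w <- 8                       {9,10,11,12,13,14,15}
step 10: x <- (x + 2)                 {9,10,11,12,13,14,15}
step 11: eval (x < (2 + (tid // 3)))  {9,10,11,12,13,14,15}
step 12: w <- w                       {15}
step 13: w <- 8                       {15}
step 14: x <- (x + 2)                 {15}
step 15: eval (x < (2 + (tid // 3)))  {15}
step 16: w <- y                       {0,1,2,3,4,5,6,7,8,9,10,11,12,13,14,15}
step 17: w <- x                       {0,1,2,3,4,5,6,7,8,9,10,11,12,13,14,15}
step 18: x <- (w % -2)                {0,1,2,3,4,5,6,7,8,9,10,11,12,13,14,15}
step 19: y <- (-1 % 5)                {0,1,2,3,4,5,6,7,8,9,10,11,12,13,14,15}
step 20: y <- (tid * min(-5, w))      {0,1,2,3,4,5,6,7,8,9,10,11,12,13,14,15}
step 21: x <- min((y * w), w)         {0,1,2,3,4,5,6,7,8,9,10,11,12,13,14,15}

Answer: 22 steps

y: 0,-5,-10,-15,-20,-25,-30,-35,-40,-45,-50,-55,-60,-65,-70,-75
x: 0,-10,-20,-60,-80,-100,-120,-140,-160,-270,-300,-330,-360,-390,-420,-600
w: 2,2,2,4,4,4,4,4,4,6,6,6,6,6,6,8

steps = 22; useful = 244; efficiency = 244/352 = 61/88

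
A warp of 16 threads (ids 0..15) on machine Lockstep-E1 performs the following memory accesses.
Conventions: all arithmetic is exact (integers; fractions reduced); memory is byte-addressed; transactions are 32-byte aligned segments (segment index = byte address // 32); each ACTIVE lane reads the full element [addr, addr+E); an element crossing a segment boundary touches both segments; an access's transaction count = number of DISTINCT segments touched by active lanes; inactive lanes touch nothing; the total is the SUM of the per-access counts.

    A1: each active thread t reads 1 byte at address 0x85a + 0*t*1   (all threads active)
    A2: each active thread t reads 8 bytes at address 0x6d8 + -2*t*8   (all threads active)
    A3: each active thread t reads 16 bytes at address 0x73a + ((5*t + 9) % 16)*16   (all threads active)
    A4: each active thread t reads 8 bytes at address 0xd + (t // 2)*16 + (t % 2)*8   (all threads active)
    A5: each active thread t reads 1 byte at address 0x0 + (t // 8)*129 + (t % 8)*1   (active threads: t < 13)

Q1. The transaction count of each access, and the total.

A1: 1 transaction
A2: 8 transactions
A3: 9 transactions
A4: 5 transactions
A5: 2 transactions

Answer: 1,8,9,5,2; total 25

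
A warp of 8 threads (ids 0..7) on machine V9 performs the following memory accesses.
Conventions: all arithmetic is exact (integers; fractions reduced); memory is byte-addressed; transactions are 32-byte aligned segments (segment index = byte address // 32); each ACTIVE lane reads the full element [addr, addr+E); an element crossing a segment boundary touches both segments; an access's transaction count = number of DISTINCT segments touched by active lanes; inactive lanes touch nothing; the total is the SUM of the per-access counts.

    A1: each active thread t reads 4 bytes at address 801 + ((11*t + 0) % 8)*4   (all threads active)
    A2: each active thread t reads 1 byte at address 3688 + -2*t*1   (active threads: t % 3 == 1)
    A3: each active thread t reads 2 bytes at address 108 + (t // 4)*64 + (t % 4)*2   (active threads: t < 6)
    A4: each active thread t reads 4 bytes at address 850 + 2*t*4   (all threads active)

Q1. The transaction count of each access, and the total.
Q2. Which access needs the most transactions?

A1: 2 transactions
A2: 2 transactions
A3: 2 transactions
A4: 3 transactions

Answer: 2,2,2,3; total 9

Answer: A4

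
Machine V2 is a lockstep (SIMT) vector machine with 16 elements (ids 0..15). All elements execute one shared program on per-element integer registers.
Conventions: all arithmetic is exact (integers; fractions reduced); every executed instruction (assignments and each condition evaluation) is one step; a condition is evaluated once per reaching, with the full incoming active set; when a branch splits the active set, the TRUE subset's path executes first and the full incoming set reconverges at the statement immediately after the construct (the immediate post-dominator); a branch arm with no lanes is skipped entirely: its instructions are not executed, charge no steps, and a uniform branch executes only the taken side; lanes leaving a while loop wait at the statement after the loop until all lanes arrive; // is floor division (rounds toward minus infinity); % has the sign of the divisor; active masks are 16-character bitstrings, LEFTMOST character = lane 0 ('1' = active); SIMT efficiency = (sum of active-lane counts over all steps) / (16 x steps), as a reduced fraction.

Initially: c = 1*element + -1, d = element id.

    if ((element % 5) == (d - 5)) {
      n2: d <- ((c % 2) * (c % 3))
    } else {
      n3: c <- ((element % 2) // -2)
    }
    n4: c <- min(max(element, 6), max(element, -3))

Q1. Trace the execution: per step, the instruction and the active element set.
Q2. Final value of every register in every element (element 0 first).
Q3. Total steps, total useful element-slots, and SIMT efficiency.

step 0: eval ((element % 5) == (d - 5)) 1111111111111111
step 1: d <- ((c % 2) * (c % 3))     0000011111000000
step 2: c <- ((element % 2) // -2)   1111100000111111
step 3: c <- min(max(element, 6), max(element, -3)) 1111111111111111

Answer: 4 steps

c: 0,1,2,3,4,5,6,7,8,9,10,11,12,13,14,15
d: 0,1,2,3,4,0,2,0,1,0,10,11,12,13,14,15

steps = 4; useful = 48; efficiency = 48/64 = 3/4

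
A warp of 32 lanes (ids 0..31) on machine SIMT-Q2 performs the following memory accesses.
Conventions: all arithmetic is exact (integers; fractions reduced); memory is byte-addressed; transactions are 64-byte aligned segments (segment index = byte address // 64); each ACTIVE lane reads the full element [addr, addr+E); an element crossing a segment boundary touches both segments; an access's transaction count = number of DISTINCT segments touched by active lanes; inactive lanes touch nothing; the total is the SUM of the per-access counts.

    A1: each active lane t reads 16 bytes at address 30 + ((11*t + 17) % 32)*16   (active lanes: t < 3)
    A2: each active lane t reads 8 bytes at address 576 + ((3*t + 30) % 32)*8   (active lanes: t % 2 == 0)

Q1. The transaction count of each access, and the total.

A1: 3 transactions
A2: 4 transactions

Answer: 3,4; total 7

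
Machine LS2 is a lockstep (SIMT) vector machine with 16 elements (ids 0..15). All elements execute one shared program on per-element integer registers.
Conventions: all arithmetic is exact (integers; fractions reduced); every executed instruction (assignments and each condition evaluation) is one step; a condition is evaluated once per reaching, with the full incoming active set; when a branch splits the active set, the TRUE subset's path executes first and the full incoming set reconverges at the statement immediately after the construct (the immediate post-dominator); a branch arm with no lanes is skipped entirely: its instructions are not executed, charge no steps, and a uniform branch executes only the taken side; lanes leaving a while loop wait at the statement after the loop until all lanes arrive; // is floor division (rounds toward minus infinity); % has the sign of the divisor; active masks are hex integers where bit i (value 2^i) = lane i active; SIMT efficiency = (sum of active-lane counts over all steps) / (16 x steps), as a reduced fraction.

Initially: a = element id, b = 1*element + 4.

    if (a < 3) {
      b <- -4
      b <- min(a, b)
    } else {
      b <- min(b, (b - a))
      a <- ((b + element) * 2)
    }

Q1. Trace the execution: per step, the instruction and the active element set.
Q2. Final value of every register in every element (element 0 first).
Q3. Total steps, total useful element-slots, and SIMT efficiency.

step 0: eval (a < 3)                 0xffff
step 1: b <- -4                      0x0007
step 2: b <- min(a, b)               0x0007
step 3: b <- min(b, (b - a))         0xfff8
step 4: a <- ((b + element) * 2)     0xfff8

Answer: 5 steps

a: 0,1,2,14,16,18,20,22,24,26,28,30,32,34,36,38
b: -4,-4,-4,4,4,4,4,4,4,4,4,4,4,4,4,4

steps = 5; useful = 48; efficiency = 48/80 = 3/5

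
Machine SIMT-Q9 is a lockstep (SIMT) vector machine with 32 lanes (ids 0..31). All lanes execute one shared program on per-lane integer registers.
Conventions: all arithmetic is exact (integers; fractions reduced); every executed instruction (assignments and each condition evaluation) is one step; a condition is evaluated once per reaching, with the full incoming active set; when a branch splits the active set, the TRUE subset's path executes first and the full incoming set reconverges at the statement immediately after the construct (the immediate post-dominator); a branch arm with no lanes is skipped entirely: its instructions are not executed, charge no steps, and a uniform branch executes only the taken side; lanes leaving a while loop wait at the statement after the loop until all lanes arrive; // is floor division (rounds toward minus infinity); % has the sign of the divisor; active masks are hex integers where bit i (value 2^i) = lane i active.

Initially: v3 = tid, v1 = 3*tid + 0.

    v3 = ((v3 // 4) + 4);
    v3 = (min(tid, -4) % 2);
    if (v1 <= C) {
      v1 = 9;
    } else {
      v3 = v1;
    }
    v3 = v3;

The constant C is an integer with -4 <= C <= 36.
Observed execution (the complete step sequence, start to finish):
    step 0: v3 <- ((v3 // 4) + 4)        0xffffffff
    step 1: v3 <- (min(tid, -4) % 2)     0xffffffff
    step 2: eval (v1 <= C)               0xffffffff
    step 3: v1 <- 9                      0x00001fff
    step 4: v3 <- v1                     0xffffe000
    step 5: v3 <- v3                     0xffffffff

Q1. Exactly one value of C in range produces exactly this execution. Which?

Answer: C = 36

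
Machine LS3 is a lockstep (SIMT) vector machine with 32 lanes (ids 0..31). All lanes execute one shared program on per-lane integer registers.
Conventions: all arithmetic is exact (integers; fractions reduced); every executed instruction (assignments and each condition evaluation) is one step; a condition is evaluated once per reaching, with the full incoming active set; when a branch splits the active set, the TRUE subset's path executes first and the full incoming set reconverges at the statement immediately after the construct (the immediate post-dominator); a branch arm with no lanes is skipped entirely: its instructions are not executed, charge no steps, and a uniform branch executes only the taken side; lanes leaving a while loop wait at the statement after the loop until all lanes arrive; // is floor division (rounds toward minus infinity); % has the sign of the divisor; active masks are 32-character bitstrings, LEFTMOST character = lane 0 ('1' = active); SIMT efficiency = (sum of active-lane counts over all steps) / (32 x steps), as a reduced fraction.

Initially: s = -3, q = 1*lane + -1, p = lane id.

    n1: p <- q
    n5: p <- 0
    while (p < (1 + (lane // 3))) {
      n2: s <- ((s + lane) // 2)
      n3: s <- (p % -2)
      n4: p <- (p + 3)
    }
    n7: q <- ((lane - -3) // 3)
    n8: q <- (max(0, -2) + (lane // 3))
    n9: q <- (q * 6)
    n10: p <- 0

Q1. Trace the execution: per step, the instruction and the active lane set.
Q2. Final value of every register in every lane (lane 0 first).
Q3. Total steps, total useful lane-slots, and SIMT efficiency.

step 0: p <- q                       11111111111111111111111111111111
step 1: p <- 0                       11111111111111111111111111111111
step 2: eval (p < (1 + (lane // 3))) 11111111111111111111111111111111
step 3: s <- ((s + lane) // 2)       11111111111111111111111111111111
step 4: s <- (p % -2)                11111111111111111111111111111111
step 5: p <- (p + 3)                 11111111111111111111111111111111
step 6: eval (p < (1 + (lane // 3))) 11111111111111111111111111111111
step 7: s <- ((s + lane) // 2)       00000000011111111111111111111111
step 8: s <- (p % -2)                00000000011111111111111111111111
step 9: p <- (p + 3)                 00000000011111111111111111111111
step 10: eval (p < (1 + (lane // 3))) 00000000011111111111111111111111
step 11: s <- ((s + lane) // 2)       00000000000000000011111111111111
step 12: s <- (p % -2)                00000000000000000011111111111111
step 13: p <- (p + 3)                 00000000000000000011111111111111
step 14: eval (p < (1 + (lane // 3))) 00000000000000000011111111111111
step 15: s <- ((s + lane) // 2)       00000000000000000000000000011111
step 16: s <- (p % -2)                00000000000000000000000000011111
step 17: p <- (p + 3)                 00000000000000000000000000011111
step 18: eval (p < (1 + (lane // 3))) 00000000000000000000000000011111
step 19: q <- ((lane - -3) // 3)      11111111111111111111111111111111
step 20: q <- (max(0, -2) + (lane // 3)) 11111111111111111111111111111111
step 21: q <- (q * 6)                 11111111111111111111111111111111
step 22: p <- 0                       11111111111111111111111111111111

Answer: 23 steps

s: 0,0,0,0,0,0,0,0,0,-1,-1,-1,-1,-1,-1,-1,-1,-1,0,0,0,0,0,0,0,0,0,-1,-1,-1,-1,-1
q: 0,0,0,6,6,6,12,12,12,18,18,18,24,24,24,30,30,30,36,36,36,42,42,42,48,48,48,54,54,54,60,60
p: 0,0,0,0,0,0,0,0,0,0,0,0,0,0,0,0,0,0,0,0,0,0,0,0,0,0,0,0,0,0,0,0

steps = 23; useful = 520; efficiency = 520/736 = 65/92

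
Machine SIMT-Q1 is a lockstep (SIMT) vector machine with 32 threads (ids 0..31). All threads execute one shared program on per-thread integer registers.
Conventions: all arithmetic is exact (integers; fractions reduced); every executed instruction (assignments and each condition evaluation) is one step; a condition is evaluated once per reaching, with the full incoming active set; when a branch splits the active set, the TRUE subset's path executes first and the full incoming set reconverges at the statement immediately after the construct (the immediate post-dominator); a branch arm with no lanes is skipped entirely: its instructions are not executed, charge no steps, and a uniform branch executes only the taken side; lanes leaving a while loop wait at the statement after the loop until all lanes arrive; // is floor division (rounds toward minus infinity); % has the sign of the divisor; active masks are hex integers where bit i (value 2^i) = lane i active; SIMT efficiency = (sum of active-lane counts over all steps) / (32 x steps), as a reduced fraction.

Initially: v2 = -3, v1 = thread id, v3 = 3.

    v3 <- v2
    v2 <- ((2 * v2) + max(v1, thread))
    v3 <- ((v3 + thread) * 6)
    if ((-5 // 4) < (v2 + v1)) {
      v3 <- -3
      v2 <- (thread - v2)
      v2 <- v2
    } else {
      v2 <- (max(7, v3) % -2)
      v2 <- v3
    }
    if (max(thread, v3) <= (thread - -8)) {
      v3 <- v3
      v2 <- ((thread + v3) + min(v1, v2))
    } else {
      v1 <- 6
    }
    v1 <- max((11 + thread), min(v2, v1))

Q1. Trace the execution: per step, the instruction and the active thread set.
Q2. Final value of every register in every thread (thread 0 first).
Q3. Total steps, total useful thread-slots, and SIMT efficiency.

step 0: v3 <- v2                     0xffffffff
step 1: v2 <- ((2 * v2) + max(v1, thread)) 0xffffffff
step 2: v3 <- ((v3 + thread) * 6)    0xffffffff
step 3: eval ((-5 // 4) < (v2 + v1)) 0xffffffff
step 4: v3 <- -3                     0xfffffff8
step 5: v2 <- (thread - v2)          0xfffffff8
step 6: v2 <- v2                     0xfffffff8
step 7: v2 <- (max(7, v3) % -2)      0x00000007
step 8: v2 <- v3                     0x00000007
step 9: eval (max(thread, v3) <= (thread - -8)) 0xffffffff
step 10: v3 <- v3                     0xffffffff
step 11: v2 <- ((thread + v3) + min(v1, v2)) 0xffffffff
step 12: v1 <- max((11 + thread), min(v2, v1)) 0xffffffff

Answer: 13 steps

v2: -36,-23,-10,3,5,7,9,10,11,12,13,14,15,16,17,18,19,20,21,22,23,24,25,26,27,28,29,30,31,32,33,34
v1: 11,12,13,14,15,16,17,18,19,20,21,22,23,24,25,26,27,28,29,30,31,32,33,34,35,36,37,38,39,40,41,42
v3: -18,-12,-6,-3,-3,-3,-3,-3,-3,-3,-3,-3,-3,-3,-3,-3,-3,-3,-3,-3,-3,-3,-3,-3,-3,-3,-3,-3,-3,-3,-3,-3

steps = 13; useful = 349; efficiency = 349/416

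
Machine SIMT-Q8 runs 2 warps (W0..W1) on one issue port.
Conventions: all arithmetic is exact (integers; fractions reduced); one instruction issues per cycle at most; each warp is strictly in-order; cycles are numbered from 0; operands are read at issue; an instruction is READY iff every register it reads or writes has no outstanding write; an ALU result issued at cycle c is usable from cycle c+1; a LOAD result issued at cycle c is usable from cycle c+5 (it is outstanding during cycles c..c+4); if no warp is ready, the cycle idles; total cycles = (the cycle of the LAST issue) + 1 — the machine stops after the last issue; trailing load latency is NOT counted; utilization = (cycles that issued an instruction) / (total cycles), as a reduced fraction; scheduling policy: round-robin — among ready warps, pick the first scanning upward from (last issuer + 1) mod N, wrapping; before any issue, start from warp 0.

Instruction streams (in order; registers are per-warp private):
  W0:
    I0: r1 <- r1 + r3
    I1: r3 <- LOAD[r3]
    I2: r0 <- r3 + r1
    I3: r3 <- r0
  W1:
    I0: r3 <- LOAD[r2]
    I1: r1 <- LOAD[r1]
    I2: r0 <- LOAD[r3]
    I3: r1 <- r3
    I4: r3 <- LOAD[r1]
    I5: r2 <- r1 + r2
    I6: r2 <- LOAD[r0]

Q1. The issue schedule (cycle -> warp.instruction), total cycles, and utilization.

cycle 0: W0.I0
cycle 1: W1.I0
cycle 2: W0.I1
cycle 3: W1.I1
cycle 4: idle
cycle 5: idle
cycle 6: W1.I2
cycle 7: W0.I2
cycle 8: W1.I3
cycle 9: W0.I3
cycle 10: W1.I4
cycle 11: W1.I5
cycle 12: W1.I6

Answer: 13 cycles, utilization 11/13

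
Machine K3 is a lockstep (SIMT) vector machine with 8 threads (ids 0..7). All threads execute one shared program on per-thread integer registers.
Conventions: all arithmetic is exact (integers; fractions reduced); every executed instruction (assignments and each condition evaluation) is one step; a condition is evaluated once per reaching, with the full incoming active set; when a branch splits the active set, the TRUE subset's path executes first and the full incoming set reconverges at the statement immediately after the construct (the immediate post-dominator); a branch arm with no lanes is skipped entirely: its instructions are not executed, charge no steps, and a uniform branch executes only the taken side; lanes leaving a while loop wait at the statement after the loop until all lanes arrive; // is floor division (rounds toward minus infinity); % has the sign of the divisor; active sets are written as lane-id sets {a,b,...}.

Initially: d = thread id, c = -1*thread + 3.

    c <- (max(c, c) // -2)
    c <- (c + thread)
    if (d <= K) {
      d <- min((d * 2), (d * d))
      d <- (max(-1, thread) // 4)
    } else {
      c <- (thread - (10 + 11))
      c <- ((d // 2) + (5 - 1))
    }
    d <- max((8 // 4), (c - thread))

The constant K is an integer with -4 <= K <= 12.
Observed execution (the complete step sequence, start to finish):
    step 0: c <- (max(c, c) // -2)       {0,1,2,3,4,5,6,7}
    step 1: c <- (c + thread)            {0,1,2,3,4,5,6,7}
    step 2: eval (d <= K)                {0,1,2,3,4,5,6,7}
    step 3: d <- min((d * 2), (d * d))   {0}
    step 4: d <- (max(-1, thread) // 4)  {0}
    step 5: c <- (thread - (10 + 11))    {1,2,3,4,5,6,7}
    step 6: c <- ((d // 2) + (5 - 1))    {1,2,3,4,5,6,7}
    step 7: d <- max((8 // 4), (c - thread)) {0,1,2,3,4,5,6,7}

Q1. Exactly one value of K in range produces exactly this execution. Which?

Answer: K = 0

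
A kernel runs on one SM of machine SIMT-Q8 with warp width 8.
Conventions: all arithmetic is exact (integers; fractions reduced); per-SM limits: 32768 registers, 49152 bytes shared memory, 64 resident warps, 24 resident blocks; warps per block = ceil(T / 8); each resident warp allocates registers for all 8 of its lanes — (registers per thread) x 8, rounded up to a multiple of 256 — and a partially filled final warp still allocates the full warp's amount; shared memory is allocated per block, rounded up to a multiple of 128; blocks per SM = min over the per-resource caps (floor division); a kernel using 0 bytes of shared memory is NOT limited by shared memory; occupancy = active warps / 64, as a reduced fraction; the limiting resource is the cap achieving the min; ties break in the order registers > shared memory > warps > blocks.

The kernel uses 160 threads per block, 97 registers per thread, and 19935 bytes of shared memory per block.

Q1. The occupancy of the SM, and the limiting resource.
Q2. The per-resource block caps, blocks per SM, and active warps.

Answer: occupancy 5/16, limited by registers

registers: 1 block
shared memory: 2 blocks
warps: 3 blocks
blocks: 24 blocks

Answer: 1 block, 20 active warps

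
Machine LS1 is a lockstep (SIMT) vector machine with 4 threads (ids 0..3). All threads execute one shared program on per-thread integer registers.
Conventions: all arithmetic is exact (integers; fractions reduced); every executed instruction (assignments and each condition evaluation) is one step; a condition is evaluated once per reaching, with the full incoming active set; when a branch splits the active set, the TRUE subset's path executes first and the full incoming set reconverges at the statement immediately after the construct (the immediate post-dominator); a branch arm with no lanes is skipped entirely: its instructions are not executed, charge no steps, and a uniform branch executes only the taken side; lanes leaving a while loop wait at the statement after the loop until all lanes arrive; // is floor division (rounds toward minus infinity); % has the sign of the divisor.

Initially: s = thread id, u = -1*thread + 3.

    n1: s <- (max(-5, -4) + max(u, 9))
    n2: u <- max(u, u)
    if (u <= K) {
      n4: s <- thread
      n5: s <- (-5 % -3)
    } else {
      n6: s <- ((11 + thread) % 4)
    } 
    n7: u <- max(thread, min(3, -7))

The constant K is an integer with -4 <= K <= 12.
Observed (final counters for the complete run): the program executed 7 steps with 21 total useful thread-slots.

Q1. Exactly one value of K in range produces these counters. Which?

Answer: K = 0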